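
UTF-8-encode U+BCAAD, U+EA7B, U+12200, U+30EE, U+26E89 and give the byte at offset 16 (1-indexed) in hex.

1-indexed offset 16 is 0-indexed offset 15.
U+BCAAD → 4-byte form F2 BC AA AD at offsets 0–3.
U+EA7B → 3-byte form EE A9 BB at offsets 4–6.
U+12200 → 4-byte form F0 92 88 80 at offsets 7–10.
U+30EE → 3-byte form E3 83 AE at offsets 11–13.
U+26E89 → 4-byte form F0 A6 BA 89 at offsets 14–17.
Offset 15 falls in char 5's range; it's byte 2 of F0 A6 BA 89 = 0xA6.

0xA6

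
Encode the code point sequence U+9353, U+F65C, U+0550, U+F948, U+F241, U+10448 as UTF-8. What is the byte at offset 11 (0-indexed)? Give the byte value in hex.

U+9353 → 3-byte form E9 8D 93 at offsets 0–2.
U+F65C → 3-byte form EF 99 9C at offsets 3–5.
U+0550 → 2-byte form D5 90 at offsets 6–7.
U+F948 → 3-byte form EF A5 88 at offsets 8–10.
U+F241 → 3-byte form EF 89 81 at offsets 11–13.
Offset 11 falls in char 5's range; it's byte 1 of EF 89 81 = 0xEF.

0xEF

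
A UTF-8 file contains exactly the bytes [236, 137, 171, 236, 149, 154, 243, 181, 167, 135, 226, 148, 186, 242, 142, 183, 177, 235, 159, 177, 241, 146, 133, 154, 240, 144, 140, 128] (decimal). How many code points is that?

Byte at offset 0: 0xEC = 11101100 → 3-byte char (#1). Advance 3.
Byte at offset 3: 0xEC = 11101100 → 3-byte char (#2). Advance 3.
Byte at offset 6: 0xF3 = 11110011 → 4-byte char (#3). Advance 4.
Byte at offset 10: 0xE2 = 11100010 → 3-byte char (#4). Advance 3.
Byte at offset 13: 0xF2 = 11110010 → 4-byte char (#5). Advance 4.
Byte at offset 17: 0xEB = 11101011 → 3-byte char (#6). Advance 3.
Byte at offset 20: 0xF1 = 11110001 → 4-byte char (#7). Advance 4.
Byte at offset 24: 0xF0 = 11110000 → 4-byte char (#8). Advance 4.
Reached end at offset 28 after 8 code points.

8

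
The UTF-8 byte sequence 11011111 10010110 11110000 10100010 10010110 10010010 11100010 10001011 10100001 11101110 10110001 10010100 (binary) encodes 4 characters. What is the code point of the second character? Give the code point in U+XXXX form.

Offset 0: leading byte 0xDF = 11011111 → 2-byte char #1 = DF 96.
Offset 2: leading byte 0xF0 = 11110000 → 4-byte char #2 = F0 A2 96 92.
Leading byte 0xF0 = 11110000 matches 11110xxx → 4-byte sequence.
Byte 1: 0xF0 = 11110000, payload 000 (3 bits).
Byte 2: 0xA2 = 10100010 (10xxxxxx ✓), payload 100010.
Byte 3: 0x96 = 10010110 (10xxxxxx ✓), payload 010110.
Byte 4: 0x92 = 10010010 (10xxxxxx ✓), payload 010010.
Concatenate: 000100010010110010010 = 0x22592 (21 bits → U+22592).

U+22592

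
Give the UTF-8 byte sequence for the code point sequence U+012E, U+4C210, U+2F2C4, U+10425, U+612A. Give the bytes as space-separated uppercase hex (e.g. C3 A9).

C4 AE F1 8C 88 90 F0 AF 8B 84 F0 90 90 A5 E6 84 AA

U+012E: 2-byte form → C4 AE.
U+4C210: 4-byte form → F1 8C 88 90.
U+2F2C4: 4-byte form → F0 AF 8B 84.
U+10425: 4-byte form → F0 90 90 A5.
U+612A: 3-byte form → E6 84 AA.
Concatenated (17 bytes): C4 AE F1 8C 88 90 F0 AF 8B 84 F0 90 90 A5 E6 84 AA.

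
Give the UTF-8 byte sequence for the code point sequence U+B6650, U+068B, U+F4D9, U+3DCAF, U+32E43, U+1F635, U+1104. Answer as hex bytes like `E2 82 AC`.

U+B6650: 4-byte form → F2 B6 99 90.
U+068B: 2-byte form → DA 8B.
U+F4D9: 3-byte form → EF 93 99.
U+3DCAF: 4-byte form → F0 BD B2 AF.
U+32E43: 4-byte form → F0 B2 B9 83.
U+1F635: 4-byte form → F0 9F 98 B5.
U+1104: 3-byte form → E1 84 84.
Concatenated (24 bytes): F2 B6 99 90 DA 8B EF 93 99 F0 BD B2 AF F0 B2 B9 83 F0 9F 98 B5 E1 84 84.

F2 B6 99 90 DA 8B EF 93 99 F0 BD B2 AF F0 B2 B9 83 F0 9F 98 B5 E1 84 84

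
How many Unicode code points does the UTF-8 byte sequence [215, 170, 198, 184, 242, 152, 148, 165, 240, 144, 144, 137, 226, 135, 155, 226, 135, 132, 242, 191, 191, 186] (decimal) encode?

Byte at offset 0: 0xD7 = 11010111 → 2-byte char (#1). Advance 2.
Byte at offset 2: 0xC6 = 11000110 → 2-byte char (#2). Advance 2.
Byte at offset 4: 0xF2 = 11110010 → 4-byte char (#3). Advance 4.
Byte at offset 8: 0xF0 = 11110000 → 4-byte char (#4). Advance 4.
Byte at offset 12: 0xE2 = 11100010 → 3-byte char (#5). Advance 3.
Byte at offset 15: 0xE2 = 11100010 → 3-byte char (#6). Advance 3.
Byte at offset 18: 0xF2 = 11110010 → 4-byte char (#7). Advance 4.
Reached end at offset 22 after 7 code points.

7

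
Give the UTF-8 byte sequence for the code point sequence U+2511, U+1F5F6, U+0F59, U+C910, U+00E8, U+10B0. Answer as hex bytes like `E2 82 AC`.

U+2511: 3-byte form → E2 94 91.
U+1F5F6: 4-byte form → F0 9F 97 B6.
U+0F59: 3-byte form → E0 BD 99.
U+C910: 3-byte form → EC A4 90.
U+00E8: 2-byte form → C3 A8.
U+10B0: 3-byte form → E1 82 B0.
Concatenated (18 bytes): E2 94 91 F0 9F 97 B6 E0 BD 99 EC A4 90 C3 A8 E1 82 B0.

E2 94 91 F0 9F 97 B6 E0 BD 99 EC A4 90 C3 A8 E1 82 B0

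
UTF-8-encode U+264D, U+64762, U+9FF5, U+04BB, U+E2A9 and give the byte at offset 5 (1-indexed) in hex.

0xA4

1-indexed offset 5 is 0-indexed offset 4.
U+264D → 3-byte form E2 99 8D at offsets 0–2.
U+64762 → 4-byte form F1 A4 9D A2 at offsets 3–6.
Offset 4 falls in char 2's range; it's byte 2 of F1 A4 9D A2 = 0xA4.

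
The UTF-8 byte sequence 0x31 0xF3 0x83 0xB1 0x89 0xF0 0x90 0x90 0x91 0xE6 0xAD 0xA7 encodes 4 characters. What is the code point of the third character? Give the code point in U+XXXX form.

Offset 0: leading byte 0x31 = 00110001 → 1-byte char #1 = 31.
Offset 1: leading byte 0xF3 = 11110011 → 4-byte char #2 = F3 83 B1 89.
Offset 5: leading byte 0xF0 = 11110000 → 4-byte char #3 = F0 90 90 91.
Leading byte 0xF0 = 11110000 matches 11110xxx → 4-byte sequence.
Byte 1: 0xF0 = 11110000, payload 000 (3 bits).
Byte 2: 0x90 = 10010000 (10xxxxxx ✓), payload 010000.
Byte 3: 0x90 = 10010000 (10xxxxxx ✓), payload 010000.
Byte 4: 0x91 = 10010001 (10xxxxxx ✓), payload 010001.
Concatenate: 000010000010000010001 = 0x10411 (21 bits → U+10411).

U+10411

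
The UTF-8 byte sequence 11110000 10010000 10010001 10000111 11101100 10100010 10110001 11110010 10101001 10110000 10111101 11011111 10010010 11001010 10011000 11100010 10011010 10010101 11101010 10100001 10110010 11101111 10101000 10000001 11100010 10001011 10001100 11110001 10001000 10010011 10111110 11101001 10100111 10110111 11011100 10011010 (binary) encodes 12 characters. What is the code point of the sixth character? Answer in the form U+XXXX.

U+2695

Offset 0: leading byte 0xF0 = 11110000 → 4-byte char #1 = F0 90 91 87.
Offset 4: leading byte 0xEC = 11101100 → 3-byte char #2 = EC A2 B1.
Offset 7: leading byte 0xF2 = 11110010 → 4-byte char #3 = F2 A9 B0 BD.
Offset 11: leading byte 0xDF = 11011111 → 2-byte char #4 = DF 92.
Offset 13: leading byte 0xCA = 11001010 → 2-byte char #5 = CA 98.
Offset 15: leading byte 0xE2 = 11100010 → 3-byte char #6 = E2 9A 95.
Leading byte 0xE2 = 11100010 matches 1110xxxx → 3-byte sequence.
Byte 1: 0xE2 = 11100010, payload 0010 (4 bits).
Byte 2: 0x9A = 10011010 (10xxxxxx ✓), payload 011010.
Byte 3: 0x95 = 10010101 (10xxxxxx ✓), payload 010101.
Concatenate: 0010011010010101 = 0x2695 (16 bits → U+2695).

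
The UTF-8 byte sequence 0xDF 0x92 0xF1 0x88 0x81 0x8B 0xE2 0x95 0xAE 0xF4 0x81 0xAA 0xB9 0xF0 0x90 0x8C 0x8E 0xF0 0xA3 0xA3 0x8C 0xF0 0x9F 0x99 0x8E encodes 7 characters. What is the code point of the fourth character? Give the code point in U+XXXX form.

Offset 0: leading byte 0xDF = 11011111 → 2-byte char #1 = DF 92.
Offset 2: leading byte 0xF1 = 11110001 → 4-byte char #2 = F1 88 81 8B.
Offset 6: leading byte 0xE2 = 11100010 → 3-byte char #3 = E2 95 AE.
Offset 9: leading byte 0xF4 = 11110100 → 4-byte char #4 = F4 81 AA B9.
Leading byte 0xF4 = 11110100 matches 11110xxx → 4-byte sequence.
Byte 1: 0xF4 = 11110100, payload 100 (3 bits).
Byte 2: 0x81 = 10000001 (10xxxxxx ✓), payload 000001.
Byte 3: 0xAA = 10101010 (10xxxxxx ✓), payload 101010.
Byte 4: 0xB9 = 10111001 (10xxxxxx ✓), payload 111001.
Concatenate: 100000001101010111001 = 0x101AB9 (21 bits → U+101AB9).

U+101AB9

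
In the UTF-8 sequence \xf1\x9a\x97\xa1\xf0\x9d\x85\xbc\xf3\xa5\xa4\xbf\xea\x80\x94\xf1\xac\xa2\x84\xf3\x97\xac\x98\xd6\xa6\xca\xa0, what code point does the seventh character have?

U+05A6

Offset 0: leading byte 0xF1 = 11110001 → 4-byte char #1 = F1 9A 97 A1.
Offset 4: leading byte 0xF0 = 11110000 → 4-byte char #2 = F0 9D 85 BC.
Offset 8: leading byte 0xF3 = 11110011 → 4-byte char #3 = F3 A5 A4 BF.
Offset 12: leading byte 0xEA = 11101010 → 3-byte char #4 = EA 80 94.
Offset 15: leading byte 0xF1 = 11110001 → 4-byte char #5 = F1 AC A2 84.
Offset 19: leading byte 0xF3 = 11110011 → 4-byte char #6 = F3 97 AC 98.
Offset 23: leading byte 0xD6 = 11010110 → 2-byte char #7 = D6 A6.
Leading byte 0xD6 = 11010110 matches 110xxxxx → 2-byte sequence.
Byte 1: 0xD6 = 11010110, payload 10110 (5 bits).
Byte 2: 0xA6 = 10100110 (10xxxxxx ✓), payload 100110.
Concatenate: 10110100110 = 0x5A6 (11 bits → U+05A6).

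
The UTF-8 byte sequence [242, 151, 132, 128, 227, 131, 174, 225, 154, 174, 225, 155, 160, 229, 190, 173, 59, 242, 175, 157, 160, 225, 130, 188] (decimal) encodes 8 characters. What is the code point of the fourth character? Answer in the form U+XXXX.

Offset 0: leading byte 0xF2 = 11110010 → 4-byte char #1 = F2 97 84 80.
Offset 4: leading byte 0xE3 = 11100011 → 3-byte char #2 = E3 83 AE.
Offset 7: leading byte 0xE1 = 11100001 → 3-byte char #3 = E1 9A AE.
Offset 10: leading byte 0xE1 = 11100001 → 3-byte char #4 = E1 9B A0.
Leading byte 0xE1 = 11100001 matches 1110xxxx → 3-byte sequence.
Byte 1: 0xE1 = 11100001, payload 0001 (4 bits).
Byte 2: 0x9B = 10011011 (10xxxxxx ✓), payload 011011.
Byte 3: 0xA0 = 10100000 (10xxxxxx ✓), payload 100000.
Concatenate: 0001011011100000 = 0x16E0 (16 bits → U+16E0).

U+16E0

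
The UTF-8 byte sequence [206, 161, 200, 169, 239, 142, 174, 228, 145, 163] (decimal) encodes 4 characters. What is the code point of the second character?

Offset 0: leading byte 0xCE = 11001110 → 2-byte char #1 = CE A1.
Offset 2: leading byte 0xC8 = 11001000 → 2-byte char #2 = C8 A9.
Leading byte 0xC8 = 11001000 matches 110xxxxx → 2-byte sequence.
Byte 1: 0xC8 = 11001000, payload 01000 (5 bits).
Byte 2: 0xA9 = 10101001 (10xxxxxx ✓), payload 101001.
Concatenate: 01000101001 = 0x229 (11 bits → U+0229).

U+0229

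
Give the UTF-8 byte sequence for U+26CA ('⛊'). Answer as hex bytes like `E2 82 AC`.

E2 9B 8A

U+26CA = 0x26CA = 9930 decimal. In range U+0800–U+FFFF → 3-byte form: 1110xxxx 10xxxxxx 10xxxxxx.
Binary (16 bits): 0010011011001010.
Split 4+6+6: 0010 | 011011 | 001010.
Byte 1: 11100010 = 0xE2.
Byte 2: 10011011 = 0x9B.
Byte 3: 10001010 = 0x8A.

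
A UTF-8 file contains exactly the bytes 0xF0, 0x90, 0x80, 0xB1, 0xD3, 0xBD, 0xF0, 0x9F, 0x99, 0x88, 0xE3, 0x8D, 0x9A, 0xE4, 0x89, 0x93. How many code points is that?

Byte at offset 0: 0xF0 = 11110000 → 4-byte char (#1). Advance 4.
Byte at offset 4: 0xD3 = 11010011 → 2-byte char (#2). Advance 2.
Byte at offset 6: 0xF0 = 11110000 → 4-byte char (#3). Advance 4.
Byte at offset 10: 0xE3 = 11100011 → 3-byte char (#4). Advance 3.
Byte at offset 13: 0xE4 = 11100100 → 3-byte char (#5). Advance 3.
Reached end at offset 16 after 5 code points.

5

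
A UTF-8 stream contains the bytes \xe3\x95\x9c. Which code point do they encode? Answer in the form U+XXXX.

U+355C

Leading byte 0xE3 = 11100011 matches 1110xxxx → 3-byte sequence.
Byte 1: 0xE3 = 11100011, payload 0011 (4 bits).
Byte 2: 0x95 = 10010101 (10xxxxxx ✓), payload 010101.
Byte 3: 0x9C = 10011100 (10xxxxxx ✓), payload 011100.
Concatenate: 0011010101011100 = 0x355C (16 bits → U+355C).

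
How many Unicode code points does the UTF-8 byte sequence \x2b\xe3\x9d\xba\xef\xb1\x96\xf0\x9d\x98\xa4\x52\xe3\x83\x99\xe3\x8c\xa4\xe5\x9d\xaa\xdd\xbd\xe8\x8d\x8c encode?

Byte at offset 0: 0x2B = 00101011 → 1-byte char (#1). Advance 1.
Byte at offset 1: 0xE3 = 11100011 → 3-byte char (#2). Advance 3.
Byte at offset 4: 0xEF = 11101111 → 3-byte char (#3). Advance 3.
Byte at offset 7: 0xF0 = 11110000 → 4-byte char (#4). Advance 4.
Byte at offset 11: 0x52 = 01010010 → 1-byte char (#5). Advance 1.
Byte at offset 12: 0xE3 = 11100011 → 3-byte char (#6). Advance 3.
Byte at offset 15: 0xE3 = 11100011 → 3-byte char (#7). Advance 3.
Byte at offset 18: 0xE5 = 11100101 → 3-byte char (#8). Advance 3.
Byte at offset 21: 0xDD = 11011101 → 2-byte char (#9). Advance 2.
Byte at offset 23: 0xE8 = 11101000 → 3-byte char (#10). Advance 3.
Reached end at offset 26 after 10 code points.

10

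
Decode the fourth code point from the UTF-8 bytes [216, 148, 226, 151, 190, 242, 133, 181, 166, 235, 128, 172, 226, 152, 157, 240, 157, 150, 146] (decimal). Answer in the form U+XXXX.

Offset 0: leading byte 0xD8 = 11011000 → 2-byte char #1 = D8 94.
Offset 2: leading byte 0xE2 = 11100010 → 3-byte char #2 = E2 97 BE.
Offset 5: leading byte 0xF2 = 11110010 → 4-byte char #3 = F2 85 B5 A6.
Offset 9: leading byte 0xEB = 11101011 → 3-byte char #4 = EB 80 AC.
Leading byte 0xEB = 11101011 matches 1110xxxx → 3-byte sequence.
Byte 1: 0xEB = 11101011, payload 1011 (4 bits).
Byte 2: 0x80 = 10000000 (10xxxxxx ✓), payload 000000.
Byte 3: 0xAC = 10101100 (10xxxxxx ✓), payload 101100.
Concatenate: 1011000000101100 = 0xB02C (16 bits → U+B02C).

U+B02C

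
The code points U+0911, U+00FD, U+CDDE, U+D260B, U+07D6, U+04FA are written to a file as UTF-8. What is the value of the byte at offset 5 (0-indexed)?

0xEC

U+0911 → 3-byte form E0 A4 91 at offsets 0–2.
U+00FD → 2-byte form C3 BD at offsets 3–4.
U+CDDE → 3-byte form EC B7 9E at offsets 5–7.
Offset 5 falls in char 3's range; it's byte 1 of EC B7 9E = 0xEC.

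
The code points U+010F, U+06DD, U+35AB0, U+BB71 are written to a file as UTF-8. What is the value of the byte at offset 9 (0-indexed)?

0xAD

U+010F → 2-byte form C4 8F at offsets 0–1.
U+06DD → 2-byte form DB 9D at offsets 2–3.
U+35AB0 → 4-byte form F0 B5 AA B0 at offsets 4–7.
U+BB71 → 3-byte form EB AD B1 at offsets 8–10.
Offset 9 falls in char 4's range; it's byte 2 of EB AD B1 = 0xAD.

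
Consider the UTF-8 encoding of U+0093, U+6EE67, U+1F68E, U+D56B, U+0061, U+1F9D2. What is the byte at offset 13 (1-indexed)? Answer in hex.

0xAB

1-indexed offset 13 is 0-indexed offset 12.
U+0093 → 2-byte form C2 93 at offsets 0–1.
U+6EE67 → 4-byte form F1 AE B9 A7 at offsets 2–5.
U+1F68E → 4-byte form F0 9F 9A 8E at offsets 6–9.
U+D56B → 3-byte form ED 95 AB at offsets 10–12.
Offset 12 falls in char 4's range; it's byte 3 of ED 95 AB = 0xAB.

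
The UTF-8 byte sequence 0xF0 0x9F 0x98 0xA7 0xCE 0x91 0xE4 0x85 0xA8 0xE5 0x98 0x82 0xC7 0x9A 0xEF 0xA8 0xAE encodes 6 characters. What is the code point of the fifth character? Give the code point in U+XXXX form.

U+01DA

Offset 0: leading byte 0xF0 = 11110000 → 4-byte char #1 = F0 9F 98 A7.
Offset 4: leading byte 0xCE = 11001110 → 2-byte char #2 = CE 91.
Offset 6: leading byte 0xE4 = 11100100 → 3-byte char #3 = E4 85 A8.
Offset 9: leading byte 0xE5 = 11100101 → 3-byte char #4 = E5 98 82.
Offset 12: leading byte 0xC7 = 11000111 → 2-byte char #5 = C7 9A.
Leading byte 0xC7 = 11000111 matches 110xxxxx → 2-byte sequence.
Byte 1: 0xC7 = 11000111, payload 00111 (5 bits).
Byte 2: 0x9A = 10011010 (10xxxxxx ✓), payload 011010.
Concatenate: 00111011010 = 0x1DA (11 bits → U+01DA).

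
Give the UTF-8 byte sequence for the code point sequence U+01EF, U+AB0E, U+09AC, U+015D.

U+01EF: 2-byte form → C7 AF.
U+AB0E: 3-byte form → EA AC 8E.
U+09AC: 3-byte form → E0 A6 AC.
U+015D: 2-byte form → C5 9D.
Concatenated (10 bytes): C7 AF EA AC 8E E0 A6 AC C5 9D.

C7 AF EA AC 8E E0 A6 AC C5 9D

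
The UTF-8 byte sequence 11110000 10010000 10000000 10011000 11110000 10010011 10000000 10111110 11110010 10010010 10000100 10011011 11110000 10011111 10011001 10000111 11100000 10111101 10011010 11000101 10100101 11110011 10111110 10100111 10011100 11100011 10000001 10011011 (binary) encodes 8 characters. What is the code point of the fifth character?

U+0F5A

Offset 0: leading byte 0xF0 = 11110000 → 4-byte char #1 = F0 90 80 98.
Offset 4: leading byte 0xF0 = 11110000 → 4-byte char #2 = F0 93 80 BE.
Offset 8: leading byte 0xF2 = 11110010 → 4-byte char #3 = F2 92 84 9B.
Offset 12: leading byte 0xF0 = 11110000 → 4-byte char #4 = F0 9F 99 87.
Offset 16: leading byte 0xE0 = 11100000 → 3-byte char #5 = E0 BD 9A.
Leading byte 0xE0 = 11100000 matches 1110xxxx → 3-byte sequence.
Byte 1: 0xE0 = 11100000, payload 0000 (4 bits).
Byte 2: 0xBD = 10111101 (10xxxxxx ✓), payload 111101.
Byte 3: 0x9A = 10011010 (10xxxxxx ✓), payload 011010.
Concatenate: 0000111101011010 = 0xF5A (16 bits → U+0F5A).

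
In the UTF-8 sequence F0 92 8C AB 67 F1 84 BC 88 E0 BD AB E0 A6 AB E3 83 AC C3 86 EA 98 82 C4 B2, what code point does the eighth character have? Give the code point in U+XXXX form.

Offset 0: leading byte 0xF0 = 11110000 → 4-byte char #1 = F0 92 8C AB.
Offset 4: leading byte 0x67 = 01100111 → 1-byte char #2 = 67.
Offset 5: leading byte 0xF1 = 11110001 → 4-byte char #3 = F1 84 BC 88.
Offset 9: leading byte 0xE0 = 11100000 → 3-byte char #4 = E0 BD AB.
Offset 12: leading byte 0xE0 = 11100000 → 3-byte char #5 = E0 A6 AB.
Offset 15: leading byte 0xE3 = 11100011 → 3-byte char #6 = E3 83 AC.
Offset 18: leading byte 0xC3 = 11000011 → 2-byte char #7 = C3 86.
Offset 20: leading byte 0xEA = 11101010 → 3-byte char #8 = EA 98 82.
Leading byte 0xEA = 11101010 matches 1110xxxx → 3-byte sequence.
Byte 1: 0xEA = 11101010, payload 1010 (4 bits).
Byte 2: 0x98 = 10011000 (10xxxxxx ✓), payload 011000.
Byte 3: 0x82 = 10000010 (10xxxxxx ✓), payload 000010.
Concatenate: 1010011000000010 = 0xA602 (16 bits → U+A602).

U+A602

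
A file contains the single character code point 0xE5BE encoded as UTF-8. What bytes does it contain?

U+E5BE = 0xE5BE = 58814 decimal. In range U+0800–U+FFFF → 3-byte form: 1110xxxx 10xxxxxx 10xxxxxx.
Binary (16 bits): 1110010110111110.
Split 4+6+6: 1110 | 010110 | 111110.
Byte 1: 11101110 = 0xEE.
Byte 2: 10010110 = 0x96.
Byte 3: 10111110 = 0xBE.

EE 96 BE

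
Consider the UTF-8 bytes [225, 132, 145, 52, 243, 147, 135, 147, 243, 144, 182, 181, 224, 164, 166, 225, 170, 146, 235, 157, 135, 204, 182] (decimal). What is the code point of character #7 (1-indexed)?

Offset 0: leading byte 0xE1 = 11100001 → 3-byte char #1 = E1 84 91.
Offset 3: leading byte 0x34 = 00110100 → 1-byte char #2 = 34.
Offset 4: leading byte 0xF3 = 11110011 → 4-byte char #3 = F3 93 87 93.
Offset 8: leading byte 0xF3 = 11110011 → 4-byte char #4 = F3 90 B6 B5.
Offset 12: leading byte 0xE0 = 11100000 → 3-byte char #5 = E0 A4 A6.
Offset 15: leading byte 0xE1 = 11100001 → 3-byte char #6 = E1 AA 92.
Offset 18: leading byte 0xEB = 11101011 → 3-byte char #7 = EB 9D 87.
Leading byte 0xEB = 11101011 matches 1110xxxx → 3-byte sequence.
Byte 1: 0xEB = 11101011, payload 1011 (4 bits).
Byte 2: 0x9D = 10011101 (10xxxxxx ✓), payload 011101.
Byte 3: 0x87 = 10000111 (10xxxxxx ✓), payload 000111.
Concatenate: 1011011101000111 = 0xB747 (16 bits → U+B747).

U+B747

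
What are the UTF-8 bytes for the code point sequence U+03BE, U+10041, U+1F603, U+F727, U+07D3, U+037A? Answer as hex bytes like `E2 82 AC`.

CE BE F0 90 81 81 F0 9F 98 83 EF 9C A7 DF 93 CD BA

U+03BE: 2-byte form → CE BE.
U+10041: 4-byte form → F0 90 81 81.
U+1F603: 4-byte form → F0 9F 98 83.
U+F727: 3-byte form → EF 9C A7.
U+07D3: 2-byte form → DF 93.
U+037A: 2-byte form → CD BA.
Concatenated (17 bytes): CE BE F0 90 81 81 F0 9F 98 83 EF 9C A7 DF 93 CD BA.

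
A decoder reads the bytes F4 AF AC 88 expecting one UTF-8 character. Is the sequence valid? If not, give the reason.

invalid (encodes a value above U+10FFFF)

Leading byte 0xF4 = 11110100 → 4-byte form.
Payload = 0x12FB08, which exceeds U+10FFFF, the maximum Unicode code point. (Leading bytes F5–FF, or F4 followed by ≥ 0x90, are invalid.)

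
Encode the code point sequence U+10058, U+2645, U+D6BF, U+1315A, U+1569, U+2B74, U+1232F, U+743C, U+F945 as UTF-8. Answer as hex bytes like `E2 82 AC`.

U+10058: 4-byte form → F0 90 81 98.
U+2645: 3-byte form → E2 99 85.
U+D6BF: 3-byte form → ED 9A BF.
U+1315A: 4-byte form → F0 93 85 9A.
U+1569: 3-byte form → E1 95 A9.
U+2B74: 3-byte form → E2 AD B4.
U+1232F: 4-byte form → F0 92 8C AF.
U+743C: 3-byte form → E7 90 BC.
U+F945: 3-byte form → EF A5 85.
Concatenated (30 bytes): F0 90 81 98 E2 99 85 ED 9A BF F0 93 85 9A E1 95 A9 E2 AD B4 F0 92 8C AF E7 90 BC EF A5 85.

F0 90 81 98 E2 99 85 ED 9A BF F0 93 85 9A E1 95 A9 E2 AD B4 F0 92 8C AF E7 90 BC EF A5 85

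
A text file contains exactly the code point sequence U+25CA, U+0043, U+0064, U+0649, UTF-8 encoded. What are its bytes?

U+25CA: 3-byte form → E2 97 8A.
U+0043: 1-byte form → 43.
U+0064: 1-byte form → 64.
U+0649: 2-byte form → D9 89.
Concatenated (7 bytes): E2 97 8A 43 64 D9 89.

E2 97 8A 43 64 D9 89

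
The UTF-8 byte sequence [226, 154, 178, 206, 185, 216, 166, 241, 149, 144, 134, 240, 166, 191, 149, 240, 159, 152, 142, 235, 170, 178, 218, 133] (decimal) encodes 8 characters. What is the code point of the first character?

U+26B2

Offset 0: leading byte 0xE2 = 11100010 → 3-byte char #1 = E2 9A B2.
Leading byte 0xE2 = 11100010 matches 1110xxxx → 3-byte sequence.
Byte 1: 0xE2 = 11100010, payload 0010 (4 bits).
Byte 2: 0x9A = 10011010 (10xxxxxx ✓), payload 011010.
Byte 3: 0xB2 = 10110010 (10xxxxxx ✓), payload 110010.
Concatenate: 0010011010110010 = 0x26B2 (16 bits → U+26B2).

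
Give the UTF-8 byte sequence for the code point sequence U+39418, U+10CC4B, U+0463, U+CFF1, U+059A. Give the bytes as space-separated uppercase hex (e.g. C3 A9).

F0 B9 90 98 F4 8C B1 8B D1 A3 EC BF B1 D6 9A

U+39418: 4-byte form → F0 B9 90 98.
U+10CC4B: 4-byte form → F4 8C B1 8B.
U+0463: 2-byte form → D1 A3.
U+CFF1: 3-byte form → EC BF B1.
U+059A: 2-byte form → D6 9A.
Concatenated (15 bytes): F0 B9 90 98 F4 8C B1 8B D1 A3 EC BF B1 D6 9A.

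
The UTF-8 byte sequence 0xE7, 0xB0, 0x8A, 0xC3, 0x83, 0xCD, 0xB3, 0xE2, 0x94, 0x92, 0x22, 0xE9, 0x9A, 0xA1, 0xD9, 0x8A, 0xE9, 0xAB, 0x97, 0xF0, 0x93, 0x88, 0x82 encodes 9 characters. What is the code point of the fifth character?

Offset 0: leading byte 0xE7 = 11100111 → 3-byte char #1 = E7 B0 8A.
Offset 3: leading byte 0xC3 = 11000011 → 2-byte char #2 = C3 83.
Offset 5: leading byte 0xCD = 11001101 → 2-byte char #3 = CD B3.
Offset 7: leading byte 0xE2 = 11100010 → 3-byte char #4 = E2 94 92.
Offset 10: leading byte 0x22 = 00100010 → 1-byte char #5 = 22.
Leading byte 0x22 = 00100010 matches 0xxxxxxx → 1-byte sequence.
Byte 1: 0x22 = 00100010, payload 0100010 (7 bits).
Concatenate: 0100010 = 0x22 (7 bits → U+0022).

U+0022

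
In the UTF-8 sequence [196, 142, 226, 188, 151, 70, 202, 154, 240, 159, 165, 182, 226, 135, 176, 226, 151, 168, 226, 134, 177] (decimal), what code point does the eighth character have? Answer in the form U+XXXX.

Offset 0: leading byte 0xC4 = 11000100 → 2-byte char #1 = C4 8E.
Offset 2: leading byte 0xE2 = 11100010 → 3-byte char #2 = E2 BC 97.
Offset 5: leading byte 0x46 = 01000110 → 1-byte char #3 = 46.
Offset 6: leading byte 0xCA = 11001010 → 2-byte char #4 = CA 9A.
Offset 8: leading byte 0xF0 = 11110000 → 4-byte char #5 = F0 9F A5 B6.
Offset 12: leading byte 0xE2 = 11100010 → 3-byte char #6 = E2 87 B0.
Offset 15: leading byte 0xE2 = 11100010 → 3-byte char #7 = E2 97 A8.
Offset 18: leading byte 0xE2 = 11100010 → 3-byte char #8 = E2 86 B1.
Leading byte 0xE2 = 11100010 matches 1110xxxx → 3-byte sequence.
Byte 1: 0xE2 = 11100010, payload 0010 (4 bits).
Byte 2: 0x86 = 10000110 (10xxxxxx ✓), payload 000110.
Byte 3: 0xB1 = 10110001 (10xxxxxx ✓), payload 110001.
Concatenate: 0010000110110001 = 0x21B1 (16 bits → U+21B1).

U+21B1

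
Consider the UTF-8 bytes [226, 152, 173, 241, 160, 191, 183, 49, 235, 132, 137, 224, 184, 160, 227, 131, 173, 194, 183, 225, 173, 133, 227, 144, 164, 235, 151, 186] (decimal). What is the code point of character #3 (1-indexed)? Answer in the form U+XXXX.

Offset 0: leading byte 0xE2 = 11100010 → 3-byte char #1 = E2 98 AD.
Offset 3: leading byte 0xF1 = 11110001 → 4-byte char #2 = F1 A0 BF B7.
Offset 7: leading byte 0x31 = 00110001 → 1-byte char #3 = 31.
Leading byte 0x31 = 00110001 matches 0xxxxxxx → 1-byte sequence.
Byte 1: 0x31 = 00110001, payload 0110001 (7 bits).
Concatenate: 0110001 = 0x31 (7 bits → U+0031).

U+0031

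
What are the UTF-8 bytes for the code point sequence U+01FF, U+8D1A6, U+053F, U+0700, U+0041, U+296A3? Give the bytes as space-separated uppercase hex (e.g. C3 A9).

C7 BF F2 8D 86 A6 D4 BF DC 80 41 F0 A9 9A A3

U+01FF: 2-byte form → C7 BF.
U+8D1A6: 4-byte form → F2 8D 86 A6.
U+053F: 2-byte form → D4 BF.
U+0700: 2-byte form → DC 80.
U+0041: 1-byte form → 41.
U+296A3: 4-byte form → F0 A9 9A A3.
Concatenated (15 bytes): C7 BF F2 8D 86 A6 D4 BF DC 80 41 F0 A9 9A A3.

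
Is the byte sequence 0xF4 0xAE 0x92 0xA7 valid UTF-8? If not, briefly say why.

invalid (encodes a value above U+10FFFF)

Leading byte 0xF4 = 11110100 → 4-byte form.
Payload = 0x12E4A7, which exceeds U+10FFFF, the maximum Unicode code point. (Leading bytes F5–FF, or F4 followed by ≥ 0x90, are invalid.)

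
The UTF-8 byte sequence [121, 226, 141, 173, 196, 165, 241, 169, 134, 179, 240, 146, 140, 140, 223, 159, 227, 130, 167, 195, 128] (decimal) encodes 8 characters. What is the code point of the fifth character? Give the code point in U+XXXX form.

Offset 0: leading byte 0x79 = 01111001 → 1-byte char #1 = 79.
Offset 1: leading byte 0xE2 = 11100010 → 3-byte char #2 = E2 8D AD.
Offset 4: leading byte 0xC4 = 11000100 → 2-byte char #3 = C4 A5.
Offset 6: leading byte 0xF1 = 11110001 → 4-byte char #4 = F1 A9 86 B3.
Offset 10: leading byte 0xF0 = 11110000 → 4-byte char #5 = F0 92 8C 8C.
Leading byte 0xF0 = 11110000 matches 11110xxx → 4-byte sequence.
Byte 1: 0xF0 = 11110000, payload 000 (3 bits).
Byte 2: 0x92 = 10010010 (10xxxxxx ✓), payload 010010.
Byte 3: 0x8C = 10001100 (10xxxxxx ✓), payload 001100.
Byte 4: 0x8C = 10001100 (10xxxxxx ✓), payload 001100.
Concatenate: 000010010001100001100 = 0x1230C (21 bits → U+1230C).

U+1230C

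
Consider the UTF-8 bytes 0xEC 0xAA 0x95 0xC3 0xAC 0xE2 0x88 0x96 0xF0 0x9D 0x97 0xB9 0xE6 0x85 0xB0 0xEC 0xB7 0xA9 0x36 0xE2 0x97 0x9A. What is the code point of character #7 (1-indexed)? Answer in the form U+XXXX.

Offset 0: leading byte 0xEC = 11101100 → 3-byte char #1 = EC AA 95.
Offset 3: leading byte 0xC3 = 11000011 → 2-byte char #2 = C3 AC.
Offset 5: leading byte 0xE2 = 11100010 → 3-byte char #3 = E2 88 96.
Offset 8: leading byte 0xF0 = 11110000 → 4-byte char #4 = F0 9D 97 B9.
Offset 12: leading byte 0xE6 = 11100110 → 3-byte char #5 = E6 85 B0.
Offset 15: leading byte 0xEC = 11101100 → 3-byte char #6 = EC B7 A9.
Offset 18: leading byte 0x36 = 00110110 → 1-byte char #7 = 36.
Leading byte 0x36 = 00110110 matches 0xxxxxxx → 1-byte sequence.
Byte 1: 0x36 = 00110110, payload 0110110 (7 bits).
Concatenate: 0110110 = 0x36 (7 bits → U+0036).

U+0036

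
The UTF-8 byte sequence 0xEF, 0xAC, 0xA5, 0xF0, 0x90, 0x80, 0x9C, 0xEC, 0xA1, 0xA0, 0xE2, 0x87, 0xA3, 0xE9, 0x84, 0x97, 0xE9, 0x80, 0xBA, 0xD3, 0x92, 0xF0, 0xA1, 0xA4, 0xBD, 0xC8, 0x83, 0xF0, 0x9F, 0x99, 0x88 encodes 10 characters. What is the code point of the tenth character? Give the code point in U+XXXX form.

Offset 0: leading byte 0xEF = 11101111 → 3-byte char #1 = EF AC A5.
Offset 3: leading byte 0xF0 = 11110000 → 4-byte char #2 = F0 90 80 9C.
Offset 7: leading byte 0xEC = 11101100 → 3-byte char #3 = EC A1 A0.
Offset 10: leading byte 0xE2 = 11100010 → 3-byte char #4 = E2 87 A3.
Offset 13: leading byte 0xE9 = 11101001 → 3-byte char #5 = E9 84 97.
Offset 16: leading byte 0xE9 = 11101001 → 3-byte char #6 = E9 80 BA.
Offset 19: leading byte 0xD3 = 11010011 → 2-byte char #7 = D3 92.
Offset 21: leading byte 0xF0 = 11110000 → 4-byte char #8 = F0 A1 A4 BD.
Offset 25: leading byte 0xC8 = 11001000 → 2-byte char #9 = C8 83.
Offset 27: leading byte 0xF0 = 11110000 → 4-byte char #10 = F0 9F 99 88.
Leading byte 0xF0 = 11110000 matches 11110xxx → 4-byte sequence.
Byte 1: 0xF0 = 11110000, payload 000 (3 bits).
Byte 2: 0x9F = 10011111 (10xxxxxx ✓), payload 011111.
Byte 3: 0x99 = 10011001 (10xxxxxx ✓), payload 011001.
Byte 4: 0x88 = 10001000 (10xxxxxx ✓), payload 001000.
Concatenate: 000011111011001001000 = 0x1F648 (21 bits → U+1F648).

U+1F648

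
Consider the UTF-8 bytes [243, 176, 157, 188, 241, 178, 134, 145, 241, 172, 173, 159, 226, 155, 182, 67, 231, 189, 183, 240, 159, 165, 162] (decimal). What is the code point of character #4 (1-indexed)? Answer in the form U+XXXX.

Offset 0: leading byte 0xF3 = 11110011 → 4-byte char #1 = F3 B0 9D BC.
Offset 4: leading byte 0xF1 = 11110001 → 4-byte char #2 = F1 B2 86 91.
Offset 8: leading byte 0xF1 = 11110001 → 4-byte char #3 = F1 AC AD 9F.
Offset 12: leading byte 0xE2 = 11100010 → 3-byte char #4 = E2 9B B6.
Leading byte 0xE2 = 11100010 matches 1110xxxx → 3-byte sequence.
Byte 1: 0xE2 = 11100010, payload 0010 (4 bits).
Byte 2: 0x9B = 10011011 (10xxxxxx ✓), payload 011011.
Byte 3: 0xB6 = 10110110 (10xxxxxx ✓), payload 110110.
Concatenate: 0010011011110110 = 0x26F6 (16 bits → U+26F6).

U+26F6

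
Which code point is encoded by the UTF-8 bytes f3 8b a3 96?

U+CB8D6

Leading byte 0xF3 = 11110011 matches 11110xxx → 4-byte sequence.
Byte 1: 0xF3 = 11110011, payload 011 (3 bits).
Byte 2: 0x8B = 10001011 (10xxxxxx ✓), payload 001011.
Byte 3: 0xA3 = 10100011 (10xxxxxx ✓), payload 100011.
Byte 4: 0x96 = 10010110 (10xxxxxx ✓), payload 010110.
Concatenate: 011001011100011010110 = 0xCB8D6 (21 bits → U+CB8D6).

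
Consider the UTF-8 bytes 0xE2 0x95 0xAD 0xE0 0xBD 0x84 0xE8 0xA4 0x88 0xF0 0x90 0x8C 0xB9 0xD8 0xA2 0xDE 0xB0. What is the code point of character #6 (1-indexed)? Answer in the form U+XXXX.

U+07B0

Offset 0: leading byte 0xE2 = 11100010 → 3-byte char #1 = E2 95 AD.
Offset 3: leading byte 0xE0 = 11100000 → 3-byte char #2 = E0 BD 84.
Offset 6: leading byte 0xE8 = 11101000 → 3-byte char #3 = E8 A4 88.
Offset 9: leading byte 0xF0 = 11110000 → 4-byte char #4 = F0 90 8C B9.
Offset 13: leading byte 0xD8 = 11011000 → 2-byte char #5 = D8 A2.
Offset 15: leading byte 0xDE = 11011110 → 2-byte char #6 = DE B0.
Leading byte 0xDE = 11011110 matches 110xxxxx → 2-byte sequence.
Byte 1: 0xDE = 11011110, payload 11110 (5 bits).
Byte 2: 0xB0 = 10110000 (10xxxxxx ✓), payload 110000.
Concatenate: 11110110000 = 0x7B0 (11 bits → U+07B0).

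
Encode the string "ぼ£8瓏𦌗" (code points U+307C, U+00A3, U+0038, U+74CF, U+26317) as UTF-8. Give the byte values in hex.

E3 81 BC C2 A3 38 E7 93 8F F0 A6 8C 97

U+307C: 3-byte form → E3 81 BC.
U+00A3: 2-byte form → C2 A3.
U+0038: 1-byte form → 38.
U+74CF: 3-byte form → E7 93 8F.
U+26317: 4-byte form → F0 A6 8C 97.
Concatenated (13 bytes): E3 81 BC C2 A3 38 E7 93 8F F0 A6 8C 97.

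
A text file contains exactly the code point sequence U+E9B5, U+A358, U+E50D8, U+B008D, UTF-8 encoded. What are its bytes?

U+E9B5: 3-byte form → EE A6 B5.
U+A358: 3-byte form → EA 8D 98.
U+E50D8: 4-byte form → F3 A5 83 98.
U+B008D: 4-byte form → F2 B0 82 8D.
Concatenated (14 bytes): EE A6 B5 EA 8D 98 F3 A5 83 98 F2 B0 82 8D.

EE A6 B5 EA 8D 98 F3 A5 83 98 F2 B0 82 8D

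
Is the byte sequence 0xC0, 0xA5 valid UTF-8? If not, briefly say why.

invalid (overlong encoding)

Leading byte 0xC0 = 11000000 → 2-byte form.
Continuation bytes all match 10xxxxxx. Payload decodes to 0x25.
But 0x25 < 0x80, the minimum for a 2-byte sequence — this is an overlong encoding.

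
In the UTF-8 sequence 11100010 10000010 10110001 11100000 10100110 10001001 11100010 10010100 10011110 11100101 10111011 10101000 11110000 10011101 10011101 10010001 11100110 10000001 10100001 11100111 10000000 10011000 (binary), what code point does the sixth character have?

U+6061

Offset 0: leading byte 0xE2 = 11100010 → 3-byte char #1 = E2 82 B1.
Offset 3: leading byte 0xE0 = 11100000 → 3-byte char #2 = E0 A6 89.
Offset 6: leading byte 0xE2 = 11100010 → 3-byte char #3 = E2 94 9E.
Offset 9: leading byte 0xE5 = 11100101 → 3-byte char #4 = E5 BB A8.
Offset 12: leading byte 0xF0 = 11110000 → 4-byte char #5 = F0 9D 9D 91.
Offset 16: leading byte 0xE6 = 11100110 → 3-byte char #6 = E6 81 A1.
Leading byte 0xE6 = 11100110 matches 1110xxxx → 3-byte sequence.
Byte 1: 0xE6 = 11100110, payload 0110 (4 bits).
Byte 2: 0x81 = 10000001 (10xxxxxx ✓), payload 000001.
Byte 3: 0xA1 = 10100001 (10xxxxxx ✓), payload 100001.
Concatenate: 0110000001100001 = 0x6061 (16 bits → U+6061).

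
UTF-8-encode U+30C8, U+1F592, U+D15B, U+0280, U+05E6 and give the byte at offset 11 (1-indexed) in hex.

0xCA

1-indexed offset 11 is 0-indexed offset 10.
U+30C8 → 3-byte form E3 83 88 at offsets 0–2.
U+1F592 → 4-byte form F0 9F 96 92 at offsets 3–6.
U+D15B → 3-byte form ED 85 9B at offsets 7–9.
U+0280 → 2-byte form CA 80 at offsets 10–11.
Offset 10 falls in char 4's range; it's byte 1 of CA 80 = 0xCA.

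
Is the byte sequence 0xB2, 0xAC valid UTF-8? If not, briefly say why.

invalid (continuation byte with no leading byte)

Byte 0xB2 = 10110010 has the form 10xxxxxx — a continuation byte — but there is no preceding leading byte.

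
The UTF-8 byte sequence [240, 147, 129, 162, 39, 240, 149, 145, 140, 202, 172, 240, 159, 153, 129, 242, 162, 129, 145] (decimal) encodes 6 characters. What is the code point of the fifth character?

U+1F641

Offset 0: leading byte 0xF0 = 11110000 → 4-byte char #1 = F0 93 81 A2.
Offset 4: leading byte 0x27 = 00100111 → 1-byte char #2 = 27.
Offset 5: leading byte 0xF0 = 11110000 → 4-byte char #3 = F0 95 91 8C.
Offset 9: leading byte 0xCA = 11001010 → 2-byte char #4 = CA AC.
Offset 11: leading byte 0xF0 = 11110000 → 4-byte char #5 = F0 9F 99 81.
Leading byte 0xF0 = 11110000 matches 11110xxx → 4-byte sequence.
Byte 1: 0xF0 = 11110000, payload 000 (3 bits).
Byte 2: 0x9F = 10011111 (10xxxxxx ✓), payload 011111.
Byte 3: 0x99 = 10011001 (10xxxxxx ✓), payload 011001.
Byte 4: 0x81 = 10000001 (10xxxxxx ✓), payload 000001.
Concatenate: 000011111011001000001 = 0x1F641 (21 bits → U+1F641).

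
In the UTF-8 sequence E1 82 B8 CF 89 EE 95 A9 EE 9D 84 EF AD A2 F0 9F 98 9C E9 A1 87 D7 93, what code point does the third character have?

Offset 0: leading byte 0xE1 = 11100001 → 3-byte char #1 = E1 82 B8.
Offset 3: leading byte 0xCF = 11001111 → 2-byte char #2 = CF 89.
Offset 5: leading byte 0xEE = 11101110 → 3-byte char #3 = EE 95 A9.
Leading byte 0xEE = 11101110 matches 1110xxxx → 3-byte sequence.
Byte 1: 0xEE = 11101110, payload 1110 (4 bits).
Byte 2: 0x95 = 10010101 (10xxxxxx ✓), payload 010101.
Byte 3: 0xA9 = 10101001 (10xxxxxx ✓), payload 101001.
Concatenate: 1110010101101001 = 0xE569 (16 bits → U+E569).

U+E569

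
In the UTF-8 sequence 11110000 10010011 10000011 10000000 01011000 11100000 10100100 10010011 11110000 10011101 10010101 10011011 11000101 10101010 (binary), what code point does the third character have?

Offset 0: leading byte 0xF0 = 11110000 → 4-byte char #1 = F0 93 83 80.
Offset 4: leading byte 0x58 = 01011000 → 1-byte char #2 = 58.
Offset 5: leading byte 0xE0 = 11100000 → 3-byte char #3 = E0 A4 93.
Leading byte 0xE0 = 11100000 matches 1110xxxx → 3-byte sequence.
Byte 1: 0xE0 = 11100000, payload 0000 (4 bits).
Byte 2: 0xA4 = 10100100 (10xxxxxx ✓), payload 100100.
Byte 3: 0x93 = 10010011 (10xxxxxx ✓), payload 010011.
Concatenate: 0000100100010011 = 0x913 (16 bits → U+0913).

U+0913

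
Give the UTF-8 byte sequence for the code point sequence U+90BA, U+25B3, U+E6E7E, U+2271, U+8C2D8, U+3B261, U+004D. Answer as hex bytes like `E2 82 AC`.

U+90BA: 3-byte form → E9 82 BA.
U+25B3: 3-byte form → E2 96 B3.
U+E6E7E: 4-byte form → F3 A6 B9 BE.
U+2271: 3-byte form → E2 89 B1.
U+8C2D8: 4-byte form → F2 8C 8B 98.
U+3B261: 4-byte form → F0 BB 89 A1.
U+004D: 1-byte form → 4D.
Concatenated (22 bytes): E9 82 BA E2 96 B3 F3 A6 B9 BE E2 89 B1 F2 8C 8B 98 F0 BB 89 A1 4D.

E9 82 BA E2 96 B3 F3 A6 B9 BE E2 89 B1 F2 8C 8B 98 F0 BB 89 A1 4D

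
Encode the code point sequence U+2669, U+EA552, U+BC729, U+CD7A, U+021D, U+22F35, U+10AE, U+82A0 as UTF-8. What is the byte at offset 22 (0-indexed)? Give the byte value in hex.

0xAE

U+2669 → 3-byte form E2 99 A9 at offsets 0–2.
U+EA552 → 4-byte form F3 AA 95 92 at offsets 3–6.
U+BC729 → 4-byte form F2 BC 9C A9 at offsets 7–10.
U+CD7A → 3-byte form EC B5 BA at offsets 11–13.
U+021D → 2-byte form C8 9D at offsets 14–15.
U+22F35 → 4-byte form F0 A2 BC B5 at offsets 16–19.
U+10AE → 3-byte form E1 82 AE at offsets 20–22.
Offset 22 falls in char 7's range; it's byte 3 of E1 82 AE = 0xAE.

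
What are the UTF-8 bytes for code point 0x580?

D6 80

U+0580 = 0x580 = 1408 decimal. In range U+0080–U+07FF → 2-byte form: 110xxxxx 10xxxxxx.
Binary (11 bits): 10110000000.
Split 5+6: 10110 | 000000.
Byte 1: 11010110 = 0xD6.
Byte 2: 10000000 = 0x80.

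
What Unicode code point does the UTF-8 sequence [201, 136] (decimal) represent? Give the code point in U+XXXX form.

U+0248

Leading byte 0xC9 = 11001001 matches 110xxxxx → 2-byte sequence.
Byte 1: 0xC9 = 11001001, payload 01001 (5 bits).
Byte 2: 0x88 = 10001000 (10xxxxxx ✓), payload 001000.
Concatenate: 01001001000 = 0x248 (11 bits → U+0248).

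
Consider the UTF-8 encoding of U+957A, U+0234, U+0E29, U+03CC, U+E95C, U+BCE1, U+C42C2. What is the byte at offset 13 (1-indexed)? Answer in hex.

0x9C

1-indexed offset 13 is 0-indexed offset 12.
U+957A → 3-byte form E9 95 BA at offsets 0–2.
U+0234 → 2-byte form C8 B4 at offsets 3–4.
U+0E29 → 3-byte form E0 B8 A9 at offsets 5–7.
U+03CC → 2-byte form CF 8C at offsets 8–9.
U+E95C → 3-byte form EE A5 9C at offsets 10–12.
Offset 12 falls in char 5's range; it's byte 3 of EE A5 9C = 0x9C.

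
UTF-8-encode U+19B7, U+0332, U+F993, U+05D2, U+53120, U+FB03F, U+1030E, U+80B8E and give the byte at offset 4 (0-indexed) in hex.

U+19B7 → 3-byte form E1 A6 B7 at offsets 0–2.
U+0332 → 2-byte form CC B2 at offsets 3–4.
Offset 4 falls in char 2's range; it's byte 2 of CC B2 = 0xB2.

0xB2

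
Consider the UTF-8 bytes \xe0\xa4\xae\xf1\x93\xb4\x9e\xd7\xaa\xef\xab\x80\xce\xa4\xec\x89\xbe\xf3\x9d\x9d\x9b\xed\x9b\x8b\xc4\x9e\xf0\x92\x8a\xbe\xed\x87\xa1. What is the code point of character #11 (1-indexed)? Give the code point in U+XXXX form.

Offset 0: leading byte 0xE0 = 11100000 → 3-byte char #1 = E0 A4 AE.
Offset 3: leading byte 0xF1 = 11110001 → 4-byte char #2 = F1 93 B4 9E.
Offset 7: leading byte 0xD7 = 11010111 → 2-byte char #3 = D7 AA.
Offset 9: leading byte 0xEF = 11101111 → 3-byte char #4 = EF AB 80.
Offset 12: leading byte 0xCE = 11001110 → 2-byte char #5 = CE A4.
Offset 14: leading byte 0xEC = 11101100 → 3-byte char #6 = EC 89 BE.
Offset 17: leading byte 0xF3 = 11110011 → 4-byte char #7 = F3 9D 9D 9B.
Offset 21: leading byte 0xED = 11101101 → 3-byte char #8 = ED 9B 8B.
Offset 24: leading byte 0xC4 = 11000100 → 2-byte char #9 = C4 9E.
Offset 26: leading byte 0xF0 = 11110000 → 4-byte char #10 = F0 92 8A BE.
Offset 30: leading byte 0xED = 11101101 → 3-byte char #11 = ED 87 A1.
Leading byte 0xED = 11101101 matches 1110xxxx → 3-byte sequence.
Byte 1: 0xED = 11101101, payload 1101 (4 bits).
Byte 2: 0x87 = 10000111 (10xxxxxx ✓), payload 000111.
Byte 3: 0xA1 = 10100001 (10xxxxxx ✓), payload 100001.
Concatenate: 1101000111100001 = 0xD1E1 (16 bits → U+D1E1).

U+D1E1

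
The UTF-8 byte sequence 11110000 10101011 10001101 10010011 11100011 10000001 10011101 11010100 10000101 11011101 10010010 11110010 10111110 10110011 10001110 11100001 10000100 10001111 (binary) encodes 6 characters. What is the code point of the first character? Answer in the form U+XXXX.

U+2B353

Offset 0: leading byte 0xF0 = 11110000 → 4-byte char #1 = F0 AB 8D 93.
Leading byte 0xF0 = 11110000 matches 11110xxx → 4-byte sequence.
Byte 1: 0xF0 = 11110000, payload 000 (3 bits).
Byte 2: 0xAB = 10101011 (10xxxxxx ✓), payload 101011.
Byte 3: 0x8D = 10001101 (10xxxxxx ✓), payload 001101.
Byte 4: 0x93 = 10010011 (10xxxxxx ✓), payload 010011.
Concatenate: 000101011001101010011 = 0x2B353 (21 bits → U+2B353).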